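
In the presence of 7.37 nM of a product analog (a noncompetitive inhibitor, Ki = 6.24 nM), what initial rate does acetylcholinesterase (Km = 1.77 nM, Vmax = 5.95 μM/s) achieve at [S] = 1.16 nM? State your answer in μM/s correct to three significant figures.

α = 1 + [I]/Ki = 1 + 7.37/6.24 = 2.181.
For a noncompetitive inhibitor, Vmax is reduced to Vmax/α while Km is unchanged: Km,app = 1.77 nM, Vmax,app = 2.73 μM/s.
v = Vmax,app·[S]/(Km,app + [S]) = 2.73 × 1.16/(1.77 + 1.16) = 1.08 μM/s.

1.08 μM/s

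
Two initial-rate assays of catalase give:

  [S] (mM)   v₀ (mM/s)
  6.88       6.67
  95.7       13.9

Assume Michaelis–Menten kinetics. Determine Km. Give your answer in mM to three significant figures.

From v = Vmax[S]/(Km+[S]), each point gives Vmax = v(Km+[S])/[S].
Equating: 6.67(Km+6.88)/6.88 = 13.9(Km+95.7)/95.7.
0.9695·Km + 6.67 = 0.1452·Km + 13.9, so (0.9695 − 0.1452)·Km = 13.9 − 6.67.
Km = 7.230/0.8242 = 8.77 mM; then Vmax = 6.67(8.77+6.88)/6.88 = 15.2 mM/s.

8.77 mM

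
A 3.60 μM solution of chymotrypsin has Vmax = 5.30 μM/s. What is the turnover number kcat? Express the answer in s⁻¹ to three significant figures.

1.47 s⁻¹

kcat = Vmax/[E]total = 5.30 μM/s / 3.60 μM = 1.47 s⁻¹.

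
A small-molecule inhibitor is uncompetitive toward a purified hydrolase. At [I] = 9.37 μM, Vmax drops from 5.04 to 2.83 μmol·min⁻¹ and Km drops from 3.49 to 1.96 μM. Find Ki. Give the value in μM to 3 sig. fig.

Uncompetitive: Vmax,app = Vmax/α (and Km,app = Km/α) with α = 1 + [I]/Ki.
α = Vmax/Vmax,app = 5.04/2.83 = 1.781.
Ki = [I]/(α − 1) = 9.37/0.7809 = 12.0 μM.

12.0 μM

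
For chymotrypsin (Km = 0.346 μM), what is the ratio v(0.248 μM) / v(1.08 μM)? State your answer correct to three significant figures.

0.551

Since Vmax cancels, v₂/v₁ = [S]₂(Km+[S]₁) / [S]₁(Km+[S]₂).
= 0.248×(0.346+1.08) / (1.08×(0.346+0.248)) = 0.3536/0.6415 = 0.551.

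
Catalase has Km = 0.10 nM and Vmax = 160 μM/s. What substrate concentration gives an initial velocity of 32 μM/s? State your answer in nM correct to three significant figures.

Rearranging v = Vmax[S]/(Km+[S]) gives [S] = Km·v/(Vmax − v).
[S] = 0.10 × 32 / (160 − 32) = 3.200/128.0 = 0.0250 nM.

0.0250 nM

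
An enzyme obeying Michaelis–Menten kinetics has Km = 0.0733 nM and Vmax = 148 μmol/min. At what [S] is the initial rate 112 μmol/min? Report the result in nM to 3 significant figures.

0.228 nM

Rearranging v = Vmax[S]/(Km+[S]) gives [S] = Km·v/(Vmax − v).
[S] = 0.0733 × 112 / (148 − 112) = 8.210/36.00 = 0.228 nM.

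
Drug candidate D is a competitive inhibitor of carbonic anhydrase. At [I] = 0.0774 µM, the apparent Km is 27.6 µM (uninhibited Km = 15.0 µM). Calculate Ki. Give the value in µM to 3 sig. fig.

Competitive: Km,app = α·Km with α = 1 + [I]/Ki.
α = Km,app/Km = 27.6/15.0 = 1.840.
Since α = 1 + [I]/Ki, [I]/Ki = 1.840 − 1 = 0.8400 and Ki = 0.0774/0.8400 = 0.0921 µM.

0.0921 µM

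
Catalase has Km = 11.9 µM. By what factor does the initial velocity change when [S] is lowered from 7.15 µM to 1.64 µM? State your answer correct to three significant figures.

0.323

Since Vmax cancels, v₂/v₁ = [S]₂(Km+[S]₁) / [S]₁(Km+[S]₂).
= 1.64×(11.9+7.15) / (7.15×(11.9+1.64)) = 31.24/96.81 = 0.323.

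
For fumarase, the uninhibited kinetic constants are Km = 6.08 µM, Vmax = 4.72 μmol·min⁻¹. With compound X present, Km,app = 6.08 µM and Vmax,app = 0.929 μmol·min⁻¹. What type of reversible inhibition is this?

Vmax decreases (4.72 → 0.929 μmol·min⁻¹) while Km is unchanged — pure noncompetitive inhibition.

noncompetitive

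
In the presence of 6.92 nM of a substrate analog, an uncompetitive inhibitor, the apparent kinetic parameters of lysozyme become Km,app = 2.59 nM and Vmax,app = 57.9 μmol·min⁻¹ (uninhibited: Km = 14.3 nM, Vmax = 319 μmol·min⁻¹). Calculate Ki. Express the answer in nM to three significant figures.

Uncompetitive: Vmax,app = Vmax/α (and Km,app = Km/α) with α = 1 + [I]/Ki.
α = Vmax/Vmax,app = 319/57.9 = 5.509.
Since α = 1 + [I]/Ki, [I]/Ki = 5.509 − 1 = 4.509 and Ki = 6.92/4.509 = 1.53 nM.

1.53 nM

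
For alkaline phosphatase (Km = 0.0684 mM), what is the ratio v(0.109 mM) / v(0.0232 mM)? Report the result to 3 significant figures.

Since Vmax cancels, v₂/v₁ = [S]₂(Km+[S]₁) / [S]₁(Km+[S]₂).
= 0.109×(0.0684+0.0232) / (0.0232×(0.0684+0.109)) = 0.009984/0.004116 = 2.43.

2.43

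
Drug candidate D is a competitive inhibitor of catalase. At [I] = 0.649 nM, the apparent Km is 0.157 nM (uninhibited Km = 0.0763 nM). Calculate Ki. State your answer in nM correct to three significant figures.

0.614 nM

Competitive: Km,app = α·Km with α = 1 + [I]/Ki.
α = Km,app/Km = 0.157/0.0763 = 2.058.
Ki = [I]/(α − 1) = 0.649/1.058 = 0.614 nM.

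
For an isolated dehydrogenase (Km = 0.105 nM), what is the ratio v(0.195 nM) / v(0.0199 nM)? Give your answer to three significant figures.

Since Vmax cancels, v₂/v₁ = [S]₂(Km+[S]₁) / [S]₁(Km+[S]₂).
= 0.195×(0.105+0.0199) / (0.0199×(0.105+0.195)) = 0.02436/0.005970 = 4.08.

4.08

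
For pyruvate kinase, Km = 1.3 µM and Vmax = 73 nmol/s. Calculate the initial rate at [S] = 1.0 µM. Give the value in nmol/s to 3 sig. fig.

[S]/(Km+[S]) = 1.0/2.300 = 0.4348, the fractional saturation.
v = 0.4348 × Vmax = 0.4348 × 73 = 31.7 nmol/s.

31.7 nmol/s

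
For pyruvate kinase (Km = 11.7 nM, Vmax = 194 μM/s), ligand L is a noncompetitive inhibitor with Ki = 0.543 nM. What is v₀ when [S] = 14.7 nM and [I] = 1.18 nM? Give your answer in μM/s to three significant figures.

34.0 μM/s

α = 1 + [I]/Ki = 1 + 1.18/0.543 = 3.173.
For a noncompetitive inhibitor, Vmax is reduced to Vmax/α while Km is unchanged: Km,app = 11.7 nM, Vmax,app = 61.1 μM/s.
v = Vmax,app·[S]/(Km,app + [S]) = 61.1 × 14.7/(11.7 + 14.7) = 34.0 μM/s.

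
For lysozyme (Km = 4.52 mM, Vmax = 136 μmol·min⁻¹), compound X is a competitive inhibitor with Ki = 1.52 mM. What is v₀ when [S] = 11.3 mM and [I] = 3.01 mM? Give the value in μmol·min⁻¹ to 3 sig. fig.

62.0 μmol·min⁻¹

α = 1 + [I]/Ki = 1 + 3.01/1.52 = 2.980.
For a competitive inhibitor, Vmax is unchanged and the apparent Km becomes α·Km: Km,app = 13.5 mM, Vmax,app = 136 μmol·min⁻¹.
v = Vmax,app·[S]/(Km,app + [S]) = 136 × 11.3/(13.5 + 11.3) = 62.0 μmol·min⁻¹.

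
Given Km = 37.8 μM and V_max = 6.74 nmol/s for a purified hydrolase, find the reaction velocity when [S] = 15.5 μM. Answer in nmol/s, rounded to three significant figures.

1.96 nmol/s

[S]/(Km+[S]) = 15.5/53.30 = 0.2908, the fractional saturation.
v = 0.2908 × Vmax = 0.2908 × 6.74 = 1.96 nmol/s.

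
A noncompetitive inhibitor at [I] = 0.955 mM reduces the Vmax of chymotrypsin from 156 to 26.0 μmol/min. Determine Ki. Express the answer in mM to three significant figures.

0.191 mM

Noncompetitive: Vmax,app = Vmax/α with α = 1 + [I]/Ki.
α = Vmax/Vmax,app = 156/26.0 = 6.000.
Ki = [I]/(α − 1) = 0.955/5.000 = 0.191 mM.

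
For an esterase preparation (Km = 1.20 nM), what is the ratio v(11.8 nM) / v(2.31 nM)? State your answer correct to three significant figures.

1.38

The fractional saturations are [S]/(Km+[S]) = 2.31/3.510 = 0.6581 and 11.8/13.00 = 0.9077.
v₂/v₁ is just their ratio: 0.9077/0.6581 = 1.38.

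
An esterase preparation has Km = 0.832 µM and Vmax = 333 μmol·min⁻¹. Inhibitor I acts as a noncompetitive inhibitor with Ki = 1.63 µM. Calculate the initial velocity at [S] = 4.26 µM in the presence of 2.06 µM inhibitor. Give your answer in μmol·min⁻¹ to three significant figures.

123 μmol·min⁻¹

With α = 1 + [I]/Ki = 1 + 2.06/1.63 = 2.264, the noncompetitive rate law is v = (Vmax/α)·[S] / (Km + [S]).
v = (333/2.264)×4.26 / (0.832 + 4.26) = 626.6/5.092 = 123 μmol·min⁻¹.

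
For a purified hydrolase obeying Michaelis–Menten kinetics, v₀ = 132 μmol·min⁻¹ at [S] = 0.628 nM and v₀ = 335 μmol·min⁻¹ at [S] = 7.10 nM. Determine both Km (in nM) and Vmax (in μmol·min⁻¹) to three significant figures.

Km = 1.25 nM; Vmax = 394 μmol·min⁻¹

From v = Vmax[S]/(Km+[S]), each point gives Vmax = v(Km+[S])/[S].
Equating: 132(Km+0.628)/0.628 = 335(Km+7.10)/7.10.
210.2·Km + 132 = 47.18·Km + 335, so (210.2 − 47.18)·Km = 335 − 132.
Km = 203.0/163.0 = 1.25 nM; then Vmax = 132(1.25+0.628)/0.628 = 394 μmol·min⁻¹.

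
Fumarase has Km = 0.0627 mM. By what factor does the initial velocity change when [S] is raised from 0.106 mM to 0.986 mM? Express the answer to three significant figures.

The fractional saturations are [S]/(Km+[S]) = 0.106/0.1687 = 0.6283 and 0.986/1.049 = 0.9402.
v₂/v₁ is just their ratio: 0.9402/0.6283 = 1.50.

1.50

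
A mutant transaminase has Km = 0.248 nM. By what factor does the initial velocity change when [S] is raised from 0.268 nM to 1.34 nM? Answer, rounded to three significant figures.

1.62

Since Vmax cancels, v₂/v₁ = [S]₂(Km+[S]₁) / [S]₁(Km+[S]₂).
= 1.34×(0.248+0.268) / (0.268×(0.248+1.34)) = 0.6914/0.4256 = 1.62.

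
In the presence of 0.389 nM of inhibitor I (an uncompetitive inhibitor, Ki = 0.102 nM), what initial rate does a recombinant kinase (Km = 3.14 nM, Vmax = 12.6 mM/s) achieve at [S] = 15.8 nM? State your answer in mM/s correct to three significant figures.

2.51 mM/s

α = 1 + [I]/Ki = 1 + 0.389/0.102 = 4.814.
For an uncompetitive inhibitor, both parameters are divided by α, giving Vmax/α and Km/α: Km,app = 0.652 nM, Vmax,app = 2.62 mM/s.
v = Vmax,app·[S]/(Km,app + [S]) = 2.62 × 15.8/(0.652 + 15.8) = 2.51 mM/s.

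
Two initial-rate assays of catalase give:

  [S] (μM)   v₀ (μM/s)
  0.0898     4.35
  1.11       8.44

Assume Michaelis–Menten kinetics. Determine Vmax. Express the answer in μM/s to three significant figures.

9.20 μM/s

In reciprocal form, 1/v = (Km/Vmax)·(1/[S]) + 1/Vmax. The two points give (1/[S], 1/v) = (11.14, 0.2299) and (0.9009, 0.1185).
Slope = (0.2299 − 0.1185)/(11.14 − 0.9009) = 0.01088; intercept = 0.2299 − 0.01088×11.14 = 0.1087.
Vmax = 1/intercept = 9.20 μM/s; Km = slope × Vmax = 0.01088 × 9.20 = 0.100 μM.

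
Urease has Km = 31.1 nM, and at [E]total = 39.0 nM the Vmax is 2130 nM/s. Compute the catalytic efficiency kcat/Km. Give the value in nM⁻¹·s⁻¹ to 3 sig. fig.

1.76 nM⁻¹·s⁻¹

kcat = Vmax/[E]total = 2130/39.0 = 54.6 s⁻¹.
kcat/Km = 54.6/31.1 = 1.76 nM⁻¹·s⁻¹.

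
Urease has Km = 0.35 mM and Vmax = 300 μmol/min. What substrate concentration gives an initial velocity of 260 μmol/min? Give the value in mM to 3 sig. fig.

2.28 mM

Rearranging v = Vmax[S]/(Km+[S]) gives [S] = Km·v/(Vmax − v).
[S] = 0.35 × 260 / (300 − 260) = 91.00/40.00 = 2.28 mM.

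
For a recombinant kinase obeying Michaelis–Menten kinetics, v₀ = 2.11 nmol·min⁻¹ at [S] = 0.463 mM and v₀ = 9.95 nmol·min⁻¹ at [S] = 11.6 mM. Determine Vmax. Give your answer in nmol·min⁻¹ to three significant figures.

From v = Vmax[S]/(Km+[S]), each point gives Vmax = v(Km+[S])/[S].
Equating: 2.11(Km+0.463)/0.463 = 9.95(Km+11.6)/11.6.
4.557·Km + 2.11 = 0.8578·Km + 9.95, so (4.557 − 0.8578)·Km = 9.95 − 2.11.
Km = 7.840/3.699 = 2.12 mM; then Vmax = 2.11(2.12+0.463)/0.463 = 11.8 nmol·min⁻¹.

11.8 nmol·min⁻¹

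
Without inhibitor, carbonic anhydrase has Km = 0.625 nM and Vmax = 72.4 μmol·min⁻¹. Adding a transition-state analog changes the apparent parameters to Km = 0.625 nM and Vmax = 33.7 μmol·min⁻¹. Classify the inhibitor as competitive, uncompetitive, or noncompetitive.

noncompetitive

Vmax decreases (72.4 → 33.7 μmol·min⁻¹) while Km is unchanged — pure noncompetitive inhibition.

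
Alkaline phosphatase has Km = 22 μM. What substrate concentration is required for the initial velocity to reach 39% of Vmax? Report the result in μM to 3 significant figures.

v/Vmax = [S]/(Km+[S]) = 0.39, so [S] = Km·0.39/(1 − 0.39) = 22 × 0.6393.
[S] = 14.1 μM.

14.1 μM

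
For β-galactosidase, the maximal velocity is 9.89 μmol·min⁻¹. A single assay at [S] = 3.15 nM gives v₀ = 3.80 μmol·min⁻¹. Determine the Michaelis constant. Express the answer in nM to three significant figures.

5.05 nM

v/Vmax = 3.80/9.89 = 0.3842 = [S]/(Km+[S]).
So Km + [S] = [S]/0.3842 = 8.198 nM, giving Km = 8.198 − 3.15 = 5.05 nM.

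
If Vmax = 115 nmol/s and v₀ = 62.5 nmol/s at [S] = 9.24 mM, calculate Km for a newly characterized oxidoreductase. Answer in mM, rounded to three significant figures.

From v = Vmax[S]/(Km+[S]), Km = [S](Vmax − v)/v.
Km = 9.24 × (115 − 62.5) / 62.5 = 485.1/62.5 = 7.76 mM.

7.76 mM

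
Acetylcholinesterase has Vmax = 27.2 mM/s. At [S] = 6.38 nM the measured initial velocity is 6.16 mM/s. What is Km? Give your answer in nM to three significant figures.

v/Vmax = 6.16/27.2 = 0.2265 = [S]/(Km+[S]).
So Km + [S] = [S]/0.2265 = 28.17 nM, giving Km = 28.17 − 6.38 = 21.8 nM.

21.8 nM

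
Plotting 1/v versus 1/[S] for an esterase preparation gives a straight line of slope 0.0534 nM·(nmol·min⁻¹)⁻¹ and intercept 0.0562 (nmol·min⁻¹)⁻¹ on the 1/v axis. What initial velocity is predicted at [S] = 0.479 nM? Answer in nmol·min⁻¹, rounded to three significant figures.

The y-intercept is 1/Vmax, so Vmax = 1/0.0562 = 17.8 nmol·min⁻¹.
The slope is Km/Vmax, so Km = 0.0534 × 17.8 = 0.950 nM.
Then v = 17.8 × 0.479/(0.950 + 0.479) = 5.96 nmol·min⁻¹.

5.96 nmol·min⁻¹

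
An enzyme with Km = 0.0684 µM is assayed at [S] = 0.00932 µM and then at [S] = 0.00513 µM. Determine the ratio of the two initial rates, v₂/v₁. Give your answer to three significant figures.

Since Vmax cancels, v₂/v₁ = [S]₂(Km+[S]₁) / [S]₁(Km+[S]₂).
= 0.00513×(0.0684+0.00932) / (0.00932×(0.0684+0.00513)) = 0.0003987/0.0006853 = 0.582.

0.582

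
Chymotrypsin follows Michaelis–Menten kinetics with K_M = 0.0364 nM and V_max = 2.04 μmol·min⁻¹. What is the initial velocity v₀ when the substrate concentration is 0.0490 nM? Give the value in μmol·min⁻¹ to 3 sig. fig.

1.17 μmol·min⁻¹

[S]/(Km+[S]) = 0.0490/0.08540 = 0.5738, the fractional saturation.
v = 0.5738 × Vmax = 0.5738 × 2.04 = 1.17 μmol·min⁻¹.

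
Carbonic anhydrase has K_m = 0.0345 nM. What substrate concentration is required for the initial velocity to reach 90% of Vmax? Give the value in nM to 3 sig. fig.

0.311 nM

v/Vmax = [S]/(Km+[S]) = 0.9, so [S] = Km·0.9/(1 − 0.9) = 0.0345 × 9.000.
[S] = 0.311 nM.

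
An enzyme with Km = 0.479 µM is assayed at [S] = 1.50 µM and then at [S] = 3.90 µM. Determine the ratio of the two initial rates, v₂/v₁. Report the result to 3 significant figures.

1.18

The fractional saturations are [S]/(Km+[S]) = 1.50/1.979 = 0.7580 and 3.90/4.379 = 0.8906.
v₂/v₁ is just their ratio: 0.8906/0.7580 = 1.18.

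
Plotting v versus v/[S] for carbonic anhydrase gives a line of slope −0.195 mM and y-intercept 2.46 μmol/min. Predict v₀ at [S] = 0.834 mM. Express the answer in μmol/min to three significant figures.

1.99 μmol/min

In the Eadie–Hofstee form v = Vmax − Km·(v/[S]), the slope is −Km and the intercept is Vmax, so Km = 0.195 mM and Vmax = 2.46 μmol/min.
v = 2.46 × 0.834/(0.195 + 0.834) = 1.99 μmol/min.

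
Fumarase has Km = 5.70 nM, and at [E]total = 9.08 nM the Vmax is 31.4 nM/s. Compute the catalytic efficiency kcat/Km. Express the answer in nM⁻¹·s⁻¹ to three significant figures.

0.607 nM⁻¹·s⁻¹

kcat = Vmax/[E]total = 31.4/9.08 = 3.46 s⁻¹.
kcat/Km = 3.46/5.70 = 0.607 nM⁻¹·s⁻¹.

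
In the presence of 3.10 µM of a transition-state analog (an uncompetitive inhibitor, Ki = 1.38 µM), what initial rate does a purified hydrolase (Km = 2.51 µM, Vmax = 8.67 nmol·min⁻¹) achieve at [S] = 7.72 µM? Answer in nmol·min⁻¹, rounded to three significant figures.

2.43 nmol·min⁻¹

With α = 1 + [I]/Ki = 1 + 3.10/1.38 = 3.246, the uncompetitive rate law is v = (Vmax/α)·[S] / (Km/α + [S]).
v = (8.67/3.246)×7.72 / (2.51/3.246 + 7.72) = 20.62/8.493 = 2.43 nmol·min⁻¹.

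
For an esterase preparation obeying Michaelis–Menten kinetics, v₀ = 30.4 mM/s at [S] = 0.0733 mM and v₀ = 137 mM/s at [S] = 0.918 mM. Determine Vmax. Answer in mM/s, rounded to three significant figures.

From v = Vmax[S]/(Km+[S]), each point gives Vmax = v(Km+[S])/[S].
Equating: 30.4(Km+0.0733)/0.0733 = 137(Km+0.918)/0.918.
414.7·Km + 30.4 = 149.2·Km + 137, so (414.7 − 149.2)·Km = 137 − 30.4.
Km = 106.6/265.5 = 0.402 mM; then Vmax = 30.4(0.402+0.0733)/0.0733 = 197 mM/s.

197 mM/s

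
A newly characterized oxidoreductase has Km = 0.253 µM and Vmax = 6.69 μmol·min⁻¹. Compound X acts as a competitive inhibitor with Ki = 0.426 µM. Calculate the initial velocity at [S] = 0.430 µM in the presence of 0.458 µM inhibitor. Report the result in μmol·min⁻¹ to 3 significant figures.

α = 1 + [I]/Ki = 1 + 0.458/0.426 = 2.075.
For a competitive inhibitor, Vmax is unchanged and the apparent Km becomes α·Km: Km,app = 0.525 µM, Vmax,app = 6.69 μmol·min⁻¹.
v = Vmax,app·[S]/(Km,app + [S]) = 6.69 × 0.430/(0.525 + 0.430) = 3.01 μmol·min⁻¹.

3.01 μmol·min⁻¹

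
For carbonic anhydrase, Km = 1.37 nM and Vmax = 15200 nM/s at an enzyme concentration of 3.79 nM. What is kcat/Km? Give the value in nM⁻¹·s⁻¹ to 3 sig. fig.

2930 nM⁻¹·s⁻¹

kcat = Vmax/[E]total = 15200/3.79 = 4010 s⁻¹.
kcat/Km = 4010/1.37 = 2930 nM⁻¹·s⁻¹.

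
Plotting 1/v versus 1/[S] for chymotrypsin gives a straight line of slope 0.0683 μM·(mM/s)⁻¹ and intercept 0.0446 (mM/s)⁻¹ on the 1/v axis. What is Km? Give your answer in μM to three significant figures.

1.53 μM

y-intercept = 1/Vmax ⇒ Vmax = 22.4 mM/s; slope = Km/Vmax ⇒ Km = slope × Vmax.
Km = 0.0683 × 22.4 = 1.53 μM.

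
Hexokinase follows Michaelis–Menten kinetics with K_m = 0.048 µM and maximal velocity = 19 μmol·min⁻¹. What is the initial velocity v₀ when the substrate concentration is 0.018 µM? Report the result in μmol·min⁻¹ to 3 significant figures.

[S]/(Km+[S]) = 0.018/0.06600 = 0.2727, the fractional saturation.
v = 0.2727 × Vmax = 0.2727 × 19 = 5.18 μmol·min⁻¹.

5.18 μmol·min⁻¹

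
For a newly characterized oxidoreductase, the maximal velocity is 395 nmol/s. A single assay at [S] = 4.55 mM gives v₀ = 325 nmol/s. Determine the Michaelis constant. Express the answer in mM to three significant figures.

0.980 mM

From v = Vmax[S]/(Km+[S]), Km = [S](Vmax − v)/v.
Km = 4.55 × (395 − 325) / 325 = 318.5/325 = 0.980 mM.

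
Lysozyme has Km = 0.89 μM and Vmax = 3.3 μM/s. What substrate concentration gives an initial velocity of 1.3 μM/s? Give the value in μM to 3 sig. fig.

Rearranging v = Vmax[S]/(Km+[S]) gives [S] = Km·v/(Vmax − v).
[S] = 0.89 × 1.3 / (3.3 − 1.3) = 1.157/2.000 = 0.579 μM.

0.579 μM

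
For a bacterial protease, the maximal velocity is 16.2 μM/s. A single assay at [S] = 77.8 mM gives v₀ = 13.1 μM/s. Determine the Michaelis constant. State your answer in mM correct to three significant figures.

From v = Vmax[S]/(Km+[S]), Km = [S](Vmax − v)/v.
Km = 77.8 × (16.2 − 13.1) / 13.1 = 241.2/13.1 = 18.4 mM.

18.4 mM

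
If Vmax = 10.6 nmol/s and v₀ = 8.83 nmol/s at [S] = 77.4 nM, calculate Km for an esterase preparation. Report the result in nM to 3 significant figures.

v/Vmax = 8.83/10.6 = 0.8330 = [S]/(Km+[S]).
So Km + [S] = [S]/0.8330 = 92.92 nM, giving Km = 92.92 − 77.4 = 15.5 nM.

15.5 nM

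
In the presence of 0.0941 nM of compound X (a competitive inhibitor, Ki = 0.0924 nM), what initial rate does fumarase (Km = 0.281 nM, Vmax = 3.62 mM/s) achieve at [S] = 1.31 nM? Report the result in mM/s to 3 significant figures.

2.53 mM/s

α = 1 + [I]/Ki = 1 + 0.0941/0.0924 = 2.018.
For a competitive inhibitor, Vmax is unchanged and the apparent Km becomes α·Km: Km,app = 0.567 nM, Vmax,app = 3.62 mM/s.
v = Vmax,app·[S]/(Km,app + [S]) = 3.62 × 1.31/(0.567 + 1.31) = 2.53 mM/s.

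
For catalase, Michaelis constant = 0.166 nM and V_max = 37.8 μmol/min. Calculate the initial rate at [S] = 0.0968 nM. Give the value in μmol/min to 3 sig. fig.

13.9 μmol/min

v = Vmax·[S]/(Km + [S]) = 37.8 × 0.0968 / (0.166 + 0.0968)
  = 3.659 / 0.2628 = 13.9 μmol/min.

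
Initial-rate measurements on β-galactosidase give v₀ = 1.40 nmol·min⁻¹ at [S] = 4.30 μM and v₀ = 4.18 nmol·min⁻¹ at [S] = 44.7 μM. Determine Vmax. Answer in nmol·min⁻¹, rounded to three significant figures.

In reciprocal form, 1/v = (Km/Vmax)·(1/[S]) + 1/Vmax. The two points give (1/[S], 1/v) = (0.2326, 0.7143) and (0.02237, 0.2392).
Slope = (0.7143 − 0.2392)/(0.2326 − 0.02237) = 2.260; intercept = 0.7143 − 2.260×0.2326 = 0.1887.
Vmax = 1/intercept = 5.30 nmol·min⁻¹; Km = slope × Vmax = 2.260 × 5.30 = 12.0 μM.

5.30 nmol·min⁻¹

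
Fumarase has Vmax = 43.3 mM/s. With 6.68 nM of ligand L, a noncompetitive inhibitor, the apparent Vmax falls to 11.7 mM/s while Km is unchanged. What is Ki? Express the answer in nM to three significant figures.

2.47 nM

Noncompetitive: Vmax,app = Vmax/α with α = 1 + [I]/Ki.
α = Vmax/Vmax,app = 43.3/11.7 = 3.701.
Since α = 1 + [I]/Ki, [I]/Ki = 3.701 − 1 = 2.701 and Ki = 6.68/2.701 = 2.47 nM.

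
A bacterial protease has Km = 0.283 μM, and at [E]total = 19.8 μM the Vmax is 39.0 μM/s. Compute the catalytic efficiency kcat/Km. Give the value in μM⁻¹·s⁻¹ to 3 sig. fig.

6.96 μM⁻¹·s⁻¹

kcat = Vmax/[E]total = 39.0/19.8 = 1.97 s⁻¹.
kcat/Km = 1.97/0.283 = 6.96 μM⁻¹·s⁻¹.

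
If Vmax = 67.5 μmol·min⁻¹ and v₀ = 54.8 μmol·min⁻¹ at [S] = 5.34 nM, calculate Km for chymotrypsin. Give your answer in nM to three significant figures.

1.24 nM

v/Vmax = 54.8/67.5 = 0.8119 = [S]/(Km+[S]).
So Km + [S] = [S]/0.8119 = 6.578 nM, giving Km = 6.578 − 5.34 = 1.24 nM.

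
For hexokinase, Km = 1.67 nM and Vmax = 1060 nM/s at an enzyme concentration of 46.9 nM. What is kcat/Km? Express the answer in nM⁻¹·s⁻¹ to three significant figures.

13.5 nM⁻¹·s⁻¹

kcat = Vmax/[E]total = 1060/46.9 = 22.6 s⁻¹.
kcat/Km = 22.6/1.67 = 13.5 nM⁻¹·s⁻¹.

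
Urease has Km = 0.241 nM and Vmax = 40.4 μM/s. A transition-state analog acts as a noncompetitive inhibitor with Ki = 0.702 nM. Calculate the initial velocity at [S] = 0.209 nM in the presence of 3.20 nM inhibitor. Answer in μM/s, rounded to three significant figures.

α = 1 + [I]/Ki = 1 + 3.20/0.702 = 5.558.
For a noncompetitive inhibitor, Vmax is reduced to Vmax/α while Km is unchanged: Km,app = 0.241 nM, Vmax,app = 7.27 μM/s.
v = Vmax,app·[S]/(Km,app + [S]) = 7.27 × 0.209/(0.241 + 0.209) = 3.38 μM/s.

3.38 μM/s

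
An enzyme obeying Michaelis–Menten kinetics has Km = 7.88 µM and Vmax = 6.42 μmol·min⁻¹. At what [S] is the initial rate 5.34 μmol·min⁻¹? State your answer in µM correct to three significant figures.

The required fractional saturation is v/Vmax = 5.34/6.42 = 0.8318.
Then [S]/(Km+[S]) = 0.8318 ⇒ [S] = 7.88 × 0.8318/(1 − 0.8318) = 39.0 µM.

39.0 µM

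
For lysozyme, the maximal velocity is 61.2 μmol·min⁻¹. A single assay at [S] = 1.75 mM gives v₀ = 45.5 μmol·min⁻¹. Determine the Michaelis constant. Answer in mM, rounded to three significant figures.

0.604 mM

v/Vmax = 45.5/61.2 = 0.7435 = [S]/(Km+[S]).
So Km + [S] = [S]/0.7435 = 2.354 mM, giving Km = 2.354 − 1.75 = 0.604 mM.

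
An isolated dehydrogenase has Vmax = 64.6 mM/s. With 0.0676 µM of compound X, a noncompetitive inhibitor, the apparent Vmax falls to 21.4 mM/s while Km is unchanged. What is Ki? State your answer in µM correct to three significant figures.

Noncompetitive: Vmax,app = Vmax/α with α = 1 + [I]/Ki.
α = Vmax/Vmax,app = 64.6/21.4 = 3.019.
Since α = 1 + [I]/Ki, [I]/Ki = 3.019 − 1 = 2.019 and Ki = 0.0676/2.019 = 0.0335 µM.

0.0335 µM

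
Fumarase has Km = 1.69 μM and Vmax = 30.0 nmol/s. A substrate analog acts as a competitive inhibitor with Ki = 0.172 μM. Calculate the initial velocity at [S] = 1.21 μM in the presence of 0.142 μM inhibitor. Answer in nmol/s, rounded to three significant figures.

8.45 nmol/s

With α = 1 + [I]/Ki = 1 + 0.142/0.172 = 1.826, the competitive rate law is v = Vmax[S] / (αKm + [S]).
v = 30.0×1.21 / (1.826×1.69 + 1.21) = 36.30/4.295 = 8.45 nmol/s.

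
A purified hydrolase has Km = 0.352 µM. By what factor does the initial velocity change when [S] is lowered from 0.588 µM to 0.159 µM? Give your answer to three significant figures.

Since Vmax cancels, v₂/v₁ = [S]₂(Km+[S]₁) / [S]₁(Km+[S]₂).
= 0.159×(0.352+0.588) / (0.588×(0.352+0.159)) = 0.1495/0.3005 = 0.497.

0.497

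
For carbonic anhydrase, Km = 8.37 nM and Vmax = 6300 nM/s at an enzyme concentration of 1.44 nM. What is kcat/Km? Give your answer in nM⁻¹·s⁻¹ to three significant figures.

kcat = Vmax/[E]total = 6300/1.44 = 4380 s⁻¹.
kcat/Km = 4380/8.37 = 523 nM⁻¹·s⁻¹.

523 nM⁻¹·s⁻¹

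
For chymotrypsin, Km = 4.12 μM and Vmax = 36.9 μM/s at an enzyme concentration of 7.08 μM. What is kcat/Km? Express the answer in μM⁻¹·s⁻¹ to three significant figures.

1.27 μM⁻¹·s⁻¹

kcat = Vmax/[E]total = 36.9/7.08 = 5.21 s⁻¹.
kcat/Km = 5.21/4.12 = 1.27 μM⁻¹·s⁻¹.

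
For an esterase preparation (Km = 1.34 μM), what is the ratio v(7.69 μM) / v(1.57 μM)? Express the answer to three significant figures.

1.58

Since Vmax cancels, v₂/v₁ = [S]₂(Km+[S]₁) / [S]₁(Km+[S]₂).
= 7.69×(1.34+1.57) / (1.57×(1.34+7.69)) = 22.38/14.18 = 1.58.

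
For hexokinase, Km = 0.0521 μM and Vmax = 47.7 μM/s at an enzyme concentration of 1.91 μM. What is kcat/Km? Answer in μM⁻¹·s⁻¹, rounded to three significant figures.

479 μM⁻¹·s⁻¹

kcat = Vmax/[E]total = 47.7/1.91 = 25.0 s⁻¹.
kcat/Km = 25.0/0.0521 = 479 μM⁻¹·s⁻¹.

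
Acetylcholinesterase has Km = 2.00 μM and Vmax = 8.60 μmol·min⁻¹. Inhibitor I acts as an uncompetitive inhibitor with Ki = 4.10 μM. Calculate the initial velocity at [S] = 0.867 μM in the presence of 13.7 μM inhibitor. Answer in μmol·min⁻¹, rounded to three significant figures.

1.29 μmol·min⁻¹

With α = 1 + [I]/Ki = 1 + 13.7/4.10 = 4.341, the uncompetitive rate law is v = (Vmax/α)·[S] / (Km/α + [S]).
v = (8.60/4.341)×0.867 / (2.00/4.341 + 0.867) = 1.717/1.328 = 1.29 μmol·min⁻¹.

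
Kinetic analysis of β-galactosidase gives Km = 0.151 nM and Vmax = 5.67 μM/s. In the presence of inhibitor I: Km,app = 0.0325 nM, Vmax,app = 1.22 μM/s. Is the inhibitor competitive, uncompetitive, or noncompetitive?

uncompetitive

Both Km and Vmax decrease by the same factor (~4.64-fold) — characteristic of uncompetitive inhibition.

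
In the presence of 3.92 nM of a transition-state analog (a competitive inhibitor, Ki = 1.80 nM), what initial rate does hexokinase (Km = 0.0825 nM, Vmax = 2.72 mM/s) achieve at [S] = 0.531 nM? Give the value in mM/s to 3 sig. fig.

α = 1 + [I]/Ki = 1 + 3.92/1.80 = 3.178.
For a competitive inhibitor, Vmax is unchanged and the apparent Km becomes α·Km: Km,app = 0.262 nM, Vmax,app = 2.72 mM/s.
v = Vmax,app·[S]/(Km,app + [S]) = 2.72 × 0.531/(0.262 + 0.531) = 1.82 mM/s.

1.82 mM/s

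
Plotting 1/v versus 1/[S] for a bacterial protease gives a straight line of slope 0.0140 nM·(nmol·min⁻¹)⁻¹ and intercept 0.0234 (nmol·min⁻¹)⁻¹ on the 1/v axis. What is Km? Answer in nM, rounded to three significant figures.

y-intercept = 1/Vmax ⇒ Vmax = 42.7 nmol·min⁻¹; slope = Km/Vmax ⇒ Km = slope × Vmax.
Km = 0.0140 × 42.7 = 0.598 nM.

0.598 nM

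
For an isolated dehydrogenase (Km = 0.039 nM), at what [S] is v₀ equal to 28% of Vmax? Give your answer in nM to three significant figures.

v/Vmax = [S]/(Km+[S]) = 0.28, so [S] = Km·0.28/(1 − 0.28) = 0.039 × 0.3889.
[S] = 0.0152 nM.

0.0152 nM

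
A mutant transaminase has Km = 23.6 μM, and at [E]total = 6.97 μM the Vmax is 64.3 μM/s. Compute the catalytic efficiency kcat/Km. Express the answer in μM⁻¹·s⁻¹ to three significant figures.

0.391 μM⁻¹·s⁻¹

kcat = Vmax/[E]total = 64.3/6.97 = 9.23 s⁻¹.
kcat/Km = 9.23/23.6 = 0.391 μM⁻¹·s⁻¹.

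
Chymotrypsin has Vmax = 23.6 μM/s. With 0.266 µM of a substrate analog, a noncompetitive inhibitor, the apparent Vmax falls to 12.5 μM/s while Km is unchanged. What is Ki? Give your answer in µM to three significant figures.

0.300 µM

Noncompetitive: Vmax,app = Vmax/α with α = 1 + [I]/Ki.
α = Vmax/Vmax,app = 23.6/12.5 = 1.888.
Since α = 1 + [I]/Ki, [I]/Ki = 1.888 − 1 = 0.8880 and Ki = 0.266/0.8880 = 0.300 µM.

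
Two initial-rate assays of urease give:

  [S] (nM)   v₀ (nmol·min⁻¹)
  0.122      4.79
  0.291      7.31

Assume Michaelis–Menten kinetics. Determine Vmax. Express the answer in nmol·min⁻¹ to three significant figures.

From v = Vmax[S]/(Km+[S]), each point gives Vmax = v(Km+[S])/[S].
Equating: 4.79(Km+0.122)/0.122 = 7.31(Km+0.291)/0.291.
39.26·Km + 4.79 = 25.12·Km + 7.31, so (39.26 − 25.12)·Km = 7.31 − 4.79.
Km = 2.520/14.14 = 0.178 nM; then Vmax = 4.79(0.178+0.122)/0.122 = 11.8 nmol·min⁻¹.

11.8 nmol·min⁻¹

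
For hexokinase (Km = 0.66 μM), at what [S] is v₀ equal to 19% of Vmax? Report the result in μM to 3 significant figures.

v/Vmax = [S]/(Km+[S]) = 0.19, so [S] = Km·0.19/(1 − 0.19) = 0.66 × 0.2346.
[S] = 0.155 μM.

0.155 μM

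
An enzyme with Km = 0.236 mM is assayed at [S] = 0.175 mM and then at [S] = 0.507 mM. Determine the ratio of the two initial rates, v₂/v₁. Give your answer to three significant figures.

1.60

The fractional saturations are [S]/(Km+[S]) = 0.175/0.4110 = 0.4258 and 0.507/0.7430 = 0.6824.
v₂/v₁ is just their ratio: 0.6824/0.4258 = 1.60.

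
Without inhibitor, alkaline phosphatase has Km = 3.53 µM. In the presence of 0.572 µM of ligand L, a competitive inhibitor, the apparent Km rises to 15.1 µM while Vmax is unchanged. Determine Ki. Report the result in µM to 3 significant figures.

Competitive: Km,app = α·Km with α = 1 + [I]/Ki.
α = Km,app/Km = 15.1/3.53 = 4.278.
Ki = [I]/(α − 1) = 0.572/3.278 = 0.175 µM.

0.175 µM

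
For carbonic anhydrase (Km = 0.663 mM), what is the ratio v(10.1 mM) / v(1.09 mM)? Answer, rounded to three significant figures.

Since Vmax cancels, v₂/v₁ = [S]₂(Km+[S]₁) / [S]₁(Km+[S]₂).
= 10.1×(0.663+1.09) / (1.09×(0.663+10.1)) = 17.71/11.73 = 1.51.

1.51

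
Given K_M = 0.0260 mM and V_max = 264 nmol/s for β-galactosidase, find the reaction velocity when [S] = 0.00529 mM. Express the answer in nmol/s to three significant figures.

[S]/(Km+[S]) = 0.00529/0.03129 = 0.1691, the fractional saturation.
v = 0.1691 × Vmax = 0.1691 × 264 = 44.6 nmol/s.

44.6 nmol/s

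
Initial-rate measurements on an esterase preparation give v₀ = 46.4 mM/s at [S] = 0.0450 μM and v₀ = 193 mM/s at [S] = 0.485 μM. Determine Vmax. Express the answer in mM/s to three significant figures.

285 mM/s

From v = Vmax[S]/(Km+[S]), each point gives Vmax = v(Km+[S])/[S].
Equating: 46.4(Km+0.0450)/0.0450 = 193(Km+0.485)/0.485.
1031·Km + 46.4 = 397.9·Km + 193, so (1031 − 397.9)·Km = 193 − 46.4.
Km = 146.6/633.2 = 0.232 μM; then Vmax = 46.4(0.232+0.0450)/0.0450 = 285 mM/s.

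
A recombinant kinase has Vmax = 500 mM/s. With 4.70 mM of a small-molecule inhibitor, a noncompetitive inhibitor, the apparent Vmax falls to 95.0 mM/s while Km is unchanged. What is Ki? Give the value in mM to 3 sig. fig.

Noncompetitive: Vmax,app = Vmax/α with α = 1 + [I]/Ki.
α = Vmax/Vmax,app = 500/95.0 = 5.263.
Since α = 1 + [I]/Ki, [I]/Ki = 5.263 − 1 = 4.263 and Ki = 4.70/4.263 = 1.10 mM.

1.10 mM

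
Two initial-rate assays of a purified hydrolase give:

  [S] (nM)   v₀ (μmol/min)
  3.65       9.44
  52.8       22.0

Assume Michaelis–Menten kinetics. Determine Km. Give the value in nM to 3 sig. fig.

From v = Vmax[S]/(Km+[S]), each point gives Vmax = v(Km+[S])/[S].
Equating: 9.44(Km+3.65)/3.65 = 22.0(Km+52.8)/52.8.
2.586·Km + 9.44 = 0.4167·Km + 22.0, so (2.586 − 0.4167)·Km = 22.0 − 9.44.
Km = 12.56/2.170 = 5.79 nM; then Vmax = 9.44(5.79+3.65)/3.65 = 24.4 μmol/min.

5.79 nM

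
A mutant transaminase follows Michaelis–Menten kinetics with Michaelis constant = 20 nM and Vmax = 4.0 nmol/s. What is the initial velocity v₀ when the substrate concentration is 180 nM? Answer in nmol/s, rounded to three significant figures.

[S]/(Km+[S]) = 180/200.0 = 0.9000, the fractional saturation.
v = 0.9000 × Vmax = 0.9000 × 4.0 = 3.60 nmol/s.

3.60 nmol/s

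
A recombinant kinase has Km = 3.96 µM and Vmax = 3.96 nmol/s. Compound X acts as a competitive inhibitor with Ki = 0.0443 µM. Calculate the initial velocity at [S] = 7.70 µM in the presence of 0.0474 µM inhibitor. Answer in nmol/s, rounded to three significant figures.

α = 1 + [I]/Ki = 1 + 0.0474/0.0443 = 2.070.
For a competitive inhibitor, Vmax is unchanged and the apparent Km becomes α·Km: Km,app = 8.20 µM, Vmax,app = 3.96 nmol/s.
v = Vmax,app·[S]/(Km,app + [S]) = 3.96 × 7.70/(8.20 + 7.70) = 1.92 nmol/s.

1.92 nmol/s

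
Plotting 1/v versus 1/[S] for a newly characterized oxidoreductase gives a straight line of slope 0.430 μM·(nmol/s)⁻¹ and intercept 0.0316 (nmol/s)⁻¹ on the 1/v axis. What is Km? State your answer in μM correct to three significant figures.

13.6 μM

y-intercept = 1/Vmax ⇒ Vmax = 31.6 nmol/s; slope = Km/Vmax ⇒ Km = slope × Vmax.
Km = 0.430 × 31.6 = 13.6 μM.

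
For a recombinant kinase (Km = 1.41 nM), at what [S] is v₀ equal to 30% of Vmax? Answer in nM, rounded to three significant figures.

v/Vmax = [S]/(Km+[S]) = 0.3, so [S] = Km·0.3/(1 − 0.3) = 1.41 × 0.4286.
[S] = 0.604 nM.

0.604 nM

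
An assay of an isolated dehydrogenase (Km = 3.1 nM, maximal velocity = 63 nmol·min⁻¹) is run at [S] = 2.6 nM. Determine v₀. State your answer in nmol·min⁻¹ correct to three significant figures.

28.7 nmol·min⁻¹

v = Vmax·[S]/(Km + [S]) = 63 × 2.6 / (3.1 + 2.6)
  = 163.8 / 5.700 = 28.7 nmol·min⁻¹.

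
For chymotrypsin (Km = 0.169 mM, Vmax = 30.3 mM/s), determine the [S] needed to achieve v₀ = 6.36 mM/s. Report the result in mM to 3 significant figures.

The required fractional saturation is v/Vmax = 6.36/30.3 = 0.2099.
Then [S]/(Km+[S]) = 0.2099 ⇒ [S] = 0.169 × 0.2099/(1 − 0.2099) = 0.0449 mM.

0.0449 mM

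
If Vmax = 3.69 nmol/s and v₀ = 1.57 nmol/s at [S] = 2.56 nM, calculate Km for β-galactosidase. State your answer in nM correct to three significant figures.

3.46 nM

From v = Vmax[S]/(Km+[S]), Km = [S](Vmax − v)/v.
Km = 2.56 × (3.69 − 1.57) / 1.57 = 5.427/1.57 = 3.46 nM.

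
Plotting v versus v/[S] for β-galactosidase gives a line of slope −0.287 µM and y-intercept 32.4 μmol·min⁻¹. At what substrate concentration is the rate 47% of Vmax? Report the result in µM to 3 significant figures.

The Eadie–Hofstee slope gives Km = 0.287 µM (slope = −Km).
v/Vmax = [S]/(Km+[S]) = 0.47 ⇒ [S] = Km·0.47/(1−0.47) = 0.287 × 0.8868 = 0.255 µM.

0.255 µM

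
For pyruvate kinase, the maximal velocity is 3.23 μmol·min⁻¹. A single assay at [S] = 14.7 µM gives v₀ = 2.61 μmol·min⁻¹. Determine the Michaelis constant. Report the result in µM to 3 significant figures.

3.49 µM

v/Vmax = 2.61/3.23 = 0.8080 = [S]/(Km+[S]).
So Km + [S] = [S]/0.8080 = 18.19 µM, giving Km = 18.19 − 14.7 = 3.49 µM.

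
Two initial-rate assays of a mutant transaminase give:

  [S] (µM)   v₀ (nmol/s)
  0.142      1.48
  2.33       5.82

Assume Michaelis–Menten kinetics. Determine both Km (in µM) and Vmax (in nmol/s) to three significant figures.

Km = 0.548 µM; Vmax = 7.19 nmol/s

In reciprocal form, 1/v = (Km/Vmax)·(1/[S]) + 1/Vmax. The two points give (1/[S], 1/v) = (7.042, 0.6757) and (0.4292, 0.1718).
Slope = (0.6757 − 0.1718)/(7.042 − 0.4292) = 0.07619; intercept = 0.6757 − 0.07619×7.042 = 0.1391.
Vmax = 1/intercept = 7.19 nmol/s; Km = slope × Vmax = 0.07619 × 7.19 = 0.548 µM.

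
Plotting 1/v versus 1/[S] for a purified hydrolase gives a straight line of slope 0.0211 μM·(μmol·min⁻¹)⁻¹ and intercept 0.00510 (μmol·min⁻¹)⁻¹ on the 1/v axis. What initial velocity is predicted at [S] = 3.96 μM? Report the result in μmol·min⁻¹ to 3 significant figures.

95.9 μmol·min⁻¹

The y-intercept is 1/Vmax, so Vmax = 1/0.00510 = 196 μmol·min⁻¹.
The slope is Km/Vmax, so Km = 0.0211 × 196 = 4.14 μM.
Then v = 196 × 3.96/(4.14 + 3.96) = 95.9 μmol·min⁻¹.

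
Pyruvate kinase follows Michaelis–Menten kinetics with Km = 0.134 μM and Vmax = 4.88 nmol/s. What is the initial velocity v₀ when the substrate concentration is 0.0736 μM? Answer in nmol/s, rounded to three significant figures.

1.73 nmol/s

v = Vmax·[S]/(Km + [S]) = 4.88 × 0.0736 / (0.134 + 0.0736)
  = 0.3592 / 0.2076 = 1.73 nmol/s.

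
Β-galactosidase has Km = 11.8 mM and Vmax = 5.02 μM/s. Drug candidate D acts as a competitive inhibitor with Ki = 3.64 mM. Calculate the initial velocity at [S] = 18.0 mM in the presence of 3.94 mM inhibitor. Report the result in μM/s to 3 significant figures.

2.12 μM/s

With α = 1 + [I]/Ki = 1 + 3.94/3.64 = 2.082, the competitive rate law is v = Vmax[S] / (αKm + [S]).
v = 5.02×18.0 / (2.082×11.8 + 18.0) = 90.36/42.57 = 2.12 μM/s.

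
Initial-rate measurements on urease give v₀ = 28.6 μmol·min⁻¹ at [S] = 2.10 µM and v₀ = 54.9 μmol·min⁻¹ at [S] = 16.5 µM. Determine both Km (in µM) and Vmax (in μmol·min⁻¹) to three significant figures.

Km = 2.56 µM; Vmax = 63.4 μmol·min⁻¹

In reciprocal form, 1/v = (Km/Vmax)·(1/[S]) + 1/Vmax. The two points give (1/[S], 1/v) = (0.4762, 0.03497) and (0.06061, 0.01821).
Slope = (0.03497 − 0.01821)/(0.4762 − 0.06061) = 0.04030; intercept = 0.03497 − 0.04030×0.4762 = 0.01577.
Vmax = 1/intercept = 63.4 μmol·min⁻¹; Km = slope × Vmax = 0.04030 × 63.4 = 2.56 µM.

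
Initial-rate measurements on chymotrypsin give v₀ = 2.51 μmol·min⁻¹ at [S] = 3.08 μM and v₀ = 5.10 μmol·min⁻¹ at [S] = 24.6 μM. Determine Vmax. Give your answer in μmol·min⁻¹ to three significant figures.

From v = Vmax[S]/(Km+[S]), each point gives Vmax = v(Km+[S])/[S].
Equating: 2.51(Km+3.08)/3.08 = 5.10(Km+24.6)/24.6.
0.8149·Km + 2.51 = 0.2073·Km + 5.10, so (0.8149 − 0.2073)·Km = 5.10 − 2.51.
Km = 2.590/0.6076 = 4.26 μM; then Vmax = 2.51(4.26+3.08)/3.08 = 5.98 μmol·min⁻¹.

5.98 μmol·min⁻¹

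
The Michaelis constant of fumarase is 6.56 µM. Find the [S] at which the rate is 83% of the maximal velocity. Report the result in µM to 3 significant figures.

32.0 µM

v/Vmax = [S]/(Km+[S]) = 0.83, so [S] = Km·0.83/(1 − 0.83) = 6.56 × 4.882.
[S] = 32.0 µM.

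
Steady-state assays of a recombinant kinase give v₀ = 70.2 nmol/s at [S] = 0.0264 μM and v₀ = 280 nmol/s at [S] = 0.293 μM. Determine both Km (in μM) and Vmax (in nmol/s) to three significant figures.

From v = Vmax[S]/(Km+[S]), each point gives Vmax = v(Km+[S])/[S].
Equating: 70.2(Km+0.0264)/0.0264 = 280(Km+0.293)/0.293.
2659·Km + 70.2 = 955.6·Km + 280, so (2659 − 955.6)·Km = 280 − 70.2.
Km = 209.8/1703 = 0.123 μM; then Vmax = 70.2(0.123+0.0264)/0.0264 = 398 nmol/s.

Km = 0.123 μM; Vmax = 398 nmol/s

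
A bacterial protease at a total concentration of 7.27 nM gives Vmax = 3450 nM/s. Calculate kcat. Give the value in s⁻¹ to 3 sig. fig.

475 s⁻¹

kcat = Vmax/[E]total = 3450 nM/s / 7.27 nM = 475 s⁻¹.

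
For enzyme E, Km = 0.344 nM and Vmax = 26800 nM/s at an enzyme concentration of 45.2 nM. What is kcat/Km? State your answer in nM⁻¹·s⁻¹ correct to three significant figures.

kcat = Vmax/[E]total = 26800/45.2 = 593 s⁻¹.
kcat/Km = 593/0.344 = 1720 nM⁻¹·s⁻¹.

1720 nM⁻¹·s⁻¹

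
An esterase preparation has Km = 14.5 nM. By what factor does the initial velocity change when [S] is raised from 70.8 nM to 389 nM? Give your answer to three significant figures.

Since Vmax cancels, v₂/v₁ = [S]₂(Km+[S]₁) / [S]₁(Km+[S]₂).
= 389×(14.5+70.8) / (70.8×(14.5+389)) = 33180/28570 = 1.16.

1.16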